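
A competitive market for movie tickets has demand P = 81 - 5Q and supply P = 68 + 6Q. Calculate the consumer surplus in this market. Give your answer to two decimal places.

Set 81 - 5Q = 68 + 6Q, which gives 13 = 11Q, so Q* = 1.1818 and P* = 81 - 5(1.1818) = 75.0909.
CS is the area between the demand curve and P* from 0 to Q*: (1/2)(1.1818)(5.9091) = 3.4917.

3.49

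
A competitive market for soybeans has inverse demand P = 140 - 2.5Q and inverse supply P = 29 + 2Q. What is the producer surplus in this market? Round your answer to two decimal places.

608.44

Setting demand equal to supply, 111 = 4.5Q, so Q* = 24.6667 and P* = 78.3333.
The supply curve's price intercept is 29, so PS = (1/2)(Q*)(P* - 29) = (1/2)(24.6667)(49.3333) = 608.4444.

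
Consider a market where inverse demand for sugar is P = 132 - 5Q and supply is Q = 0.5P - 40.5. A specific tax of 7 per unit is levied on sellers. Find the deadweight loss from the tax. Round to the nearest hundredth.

Rewriting supply in inverse form: P = 81 + 2Q.
Without the tax, 132 - 5Q = 81 + 2Q so Q* = 7.2857 and P* = 95.5714.
With the tax, sellers need 7 more per unit: 132 - 5Q = 81 + 2Q + 7, so Q_t = 6.2857. Buyers pay P_b = 100.5714; sellers receive P_s = P_b - 7 = 93.5714.
Deadweight loss is the triangle between the curves from Q_t to Q*: (1/2)(7.2857 - 6.2857)(7) = 3.5.

3.50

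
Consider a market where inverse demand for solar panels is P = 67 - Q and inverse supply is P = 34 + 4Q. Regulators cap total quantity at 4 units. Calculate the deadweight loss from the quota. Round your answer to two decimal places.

16.90

Without the quota, 67 - Q = 34 + 4Q gives Q* = 6.6.
At Q = 4 the demand price is 67 - (4) = 63 and the supply price is 34 + 4(4) = 50.
Deadweight loss is the triangle between the curves from 4 to 6.6: (1/2)(63 - 50)(6.6 - 4) = 16.9.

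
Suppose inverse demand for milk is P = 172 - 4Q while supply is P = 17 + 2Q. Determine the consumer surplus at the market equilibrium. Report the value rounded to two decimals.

Setting demand equal to supply, 155 = 6Q, so Q* = 25.8333 and P* = 68.6667.
The demand choke price is 172, so CS = (1/2)(Q*)(172 - P*) = (1/2)(25.8333)(103.3333) = 1334.7222.

1334.72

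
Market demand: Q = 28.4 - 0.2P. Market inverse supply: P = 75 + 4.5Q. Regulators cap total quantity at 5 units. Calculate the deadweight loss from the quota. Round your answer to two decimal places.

Rewriting demand in inverse form: P = 142 - 5Q.
Without the quota, 142 - 5Q = 75 + 4.5Q gives Q* = 7.0526.
At Q = 5 the demand price is 142 - 5(5) = 117 and the supply price is 75 + 4.5(5) = 97.5.
DWL = (1/2)(gap between curves at 5) x (Q* - 5) = (1/2)(19.5)(2.0526) = 20.0132.

20.01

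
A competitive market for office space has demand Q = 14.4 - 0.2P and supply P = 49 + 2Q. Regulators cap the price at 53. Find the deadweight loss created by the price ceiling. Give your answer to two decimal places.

Rewriting demand in inverse form: P = 72 - 5Q.
Free-market equilibrium: 72 - 5Q = 49 + 2Q gives Q* = 3.2857, P* = 55.5714.
At the ceiling price 53, quantity supplied is (53 - 49)/2 = 2; supply is the short side, so Q = 2 trades at P = 53.
At Q = 2 the demand price is 62 and the supply price is 53. Deadweight loss is the triangle between the curves from 2 to 3.2857: (1/2)(62 - 53)(3.2857 - 2) = 5.7857.

5.79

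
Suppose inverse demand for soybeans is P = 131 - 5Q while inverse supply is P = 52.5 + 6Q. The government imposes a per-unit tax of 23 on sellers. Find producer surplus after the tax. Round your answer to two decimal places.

76.37

Pre-tax equilibrium: 131 - 5Q = 52.5 + 6Q gives Q* = 7.1364, P* = 95.3182.
With the tax, sellers need 23 more per unit: 131 - 5Q = 52.5 + 6Q + 23, so Q_t = 5.0455. Buyers pay P_b = 105.7727; sellers receive P_s = P_b - 23 = 82.7727.
Producer surplus is the triangle above supply below P_s: (1/2)(5.0455)(82.7727 - 52.5) = 76.3698.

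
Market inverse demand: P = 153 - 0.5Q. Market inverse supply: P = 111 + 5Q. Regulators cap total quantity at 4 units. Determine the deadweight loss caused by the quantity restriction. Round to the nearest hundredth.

Unrestricted equilibrium: Q* = (153 - 111)/(0.5 + 5) = 7.6364.
At Q = 4 the demand price is 153 - 0.5(4) = 151 and the supply price is 111 + 5(4) = 131.
Deadweight loss is the triangle between the curves from 4 to 7.6364: (1/2)(151 - 131)(7.6364 - 4) = 36.3636.

36.36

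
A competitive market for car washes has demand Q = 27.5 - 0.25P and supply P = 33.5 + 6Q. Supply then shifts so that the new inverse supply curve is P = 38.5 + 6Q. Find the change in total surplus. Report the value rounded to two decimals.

-37.00

Rewriting demand in inverse form: P = 110 - 4Q.
Initial equilibrium: Q_0 = 7.65, P_0 = 79.4; CS_0 = (1/2)(7.65)(30.6) = 117.045, PS_0 = (1/2)(7.65)(45.9) = 175.5675.
New equilibrium: 110 - 4Q = 38.5 + 6Q gives Q_1 = 7.15, P_1 = 81.4; CS_1 = 102.245, PS_1 = 153.3675.
Change in total surplus = (102.245 + 153.3675) - (117.045 + 175.5675) = -37.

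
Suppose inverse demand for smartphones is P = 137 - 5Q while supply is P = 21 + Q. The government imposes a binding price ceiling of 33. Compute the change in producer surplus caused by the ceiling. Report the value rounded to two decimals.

Free-market equilibrium: 137 - 5Q = 21 + Q gives Q* = 19.3333, P* = 40.3333.
At the ceiling price 33, quantity supplied is (33 - 21)/1 = 12; supply is the short side, so Q = 12 trades at P = 33.
PS goes from (1/2)(19.3333)(19.3333) = 186.8889 to 72 (computed as (33 - 21)(12) - (1/2)(1)(12)^2), a change of -114.8889.

-114.89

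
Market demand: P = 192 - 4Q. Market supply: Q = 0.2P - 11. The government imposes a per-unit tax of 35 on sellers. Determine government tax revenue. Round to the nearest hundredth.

Rewriting supply in inverse form: P = 55 + 5Q.
Pre-tax equilibrium: 192 - 4Q = 55 + 5Q gives Q* = 15.2222, P* = 131.1111.
A tax on sellers shifts supply up by 35: 192 - 4Q = 55 + 5Q + 35, so Q_t = 11.3333. Buyers pay P_b = 146.6667; sellers receive P_s = P_b - 35 = 111.6667.
Revenue is the tax times quantity traded: 35 x 11.3333 = 396.6667.

396.67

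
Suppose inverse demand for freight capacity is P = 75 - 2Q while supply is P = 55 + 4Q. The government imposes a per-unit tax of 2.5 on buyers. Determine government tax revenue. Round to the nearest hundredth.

7.29

Pre-tax equilibrium: 75 - 2Q = 55 + 4Q gives Q* = 3.3333, P* = 68.3333.
With the tax, buyers' net willingness to pay falls by 2.5: (75 - 2.5) - 2Q = 55 + 4Q, so Q_t = 2.9167. Buyers pay P_b = 69.1667; sellers receive P_s = P_b - 2.5 = 66.6667.
Revenue is the tax times quantity traded: 2.5 x 2.9167 = 7.2917.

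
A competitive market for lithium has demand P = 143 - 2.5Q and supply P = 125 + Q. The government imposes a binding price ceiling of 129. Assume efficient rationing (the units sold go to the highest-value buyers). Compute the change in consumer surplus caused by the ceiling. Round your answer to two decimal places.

2.94

Without the control, 143 - 2.5Q = 125 + Q so Q* = 5.1429 and P* = 130.1429.
At P = 129, sellers supply (129 - 125)/1 = 4 while buyers want more, so the quantity traded is 4 at price 129.
CS goes from (1/2)(5.1429)(12.8571) = 33.0612 to 36 (computed as (143 - 129)(4) - (1/2)(2.5)(4)^2), a change of 2.9388.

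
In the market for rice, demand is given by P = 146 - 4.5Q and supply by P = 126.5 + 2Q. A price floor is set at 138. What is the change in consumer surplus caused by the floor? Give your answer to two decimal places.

-13.14

Without the control, 146 - 4.5Q = 126.5 + 2Q so Q* = 3 and P* = 132.5.
At P = 138, buyers demand (146 - 138)/4.5 = 1.7778 while sellers would supply more, so the quantity traded is 1.7778 at price 138.
CS goes from (1/2)(3)(13.5) = 20.25 to 7.1111 (computed as (146 - 138)(1.7778) - (1/2)(4.5)(1.7778)^2), a change of -13.1389.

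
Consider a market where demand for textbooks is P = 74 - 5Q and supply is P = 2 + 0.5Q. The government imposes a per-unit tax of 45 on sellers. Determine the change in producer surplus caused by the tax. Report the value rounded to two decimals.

-36.82

Without the tax, 74 - 5Q = 2 + 0.5Q so Q* = 13.0909 and P* = 8.5455.
With the tax, sellers need 45 more per unit: 74 - 5Q = 2 + 0.5Q + 45, so Q_t = 4.9091. Buyers pay P_b = 49.4545; sellers receive P_s = P_b - 45 = 4.4545.
PS falls from (1/2)(13.0909)(6.5455) = 42.843 to (1/2)(4.9091)(2.4545) = 6.0248, a change of -36.8182.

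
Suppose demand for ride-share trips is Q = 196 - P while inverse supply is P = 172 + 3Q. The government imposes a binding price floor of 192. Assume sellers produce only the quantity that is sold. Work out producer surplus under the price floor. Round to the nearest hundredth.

Rewriting demand in inverse form: P = 196 - Q.
Free-market equilibrium: 196 - Q = 172 + 3Q gives Q* = 6, P* = 190.
At the floor price 192, quantity demanded is (196 - 192)/1 = 4; demand is the short side, so Q = 4 trades at P = 192.
The supply price at Q = 4 is 184. PS is the trapezoid between 192 and supply over [0, 4]: (1/2)[(192 - 172) + (192 - 184)](4) = 56.

56.00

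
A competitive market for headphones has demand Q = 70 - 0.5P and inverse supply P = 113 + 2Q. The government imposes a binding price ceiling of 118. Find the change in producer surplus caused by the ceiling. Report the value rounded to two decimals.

-39.31

Rewriting demand in inverse form: P = 140 - 2Q.
Without the control, 140 - 2Q = 113 + 2Q so Q* = 6.75 and P* = 126.5.
At P = 118, sellers supply (118 - 113)/2 = 2.5 while buyers want more, so the quantity traded is 2.5 at price 118.
PS goes from (1/2)(6.75)(13.5) = 45.5625 to 6.25 (computed as (118 - 113)(2.5) - (1/2)(2)(2.5)^2), a change of -39.3125.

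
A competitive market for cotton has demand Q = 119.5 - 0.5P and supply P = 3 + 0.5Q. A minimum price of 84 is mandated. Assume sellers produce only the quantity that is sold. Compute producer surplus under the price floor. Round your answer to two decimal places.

4775.94

Rewriting demand in inverse form: P = 239 - 2Q.
Free-market equilibrium: 239 - 2Q = 3 + 0.5Q gives Q* = 94.4, P* = 50.2.
At the floor price 84, quantity demanded is (239 - 84)/2 = 77.5; demand is the short side, so Q = 77.5 trades at P = 84.
The supply price at Q = 77.5 is 41.75. PS is the trapezoid between 84 and supply over [0, 77.5]: (1/2)[(84 - 3) + (84 - 41.75)](77.5) = 4775.9375.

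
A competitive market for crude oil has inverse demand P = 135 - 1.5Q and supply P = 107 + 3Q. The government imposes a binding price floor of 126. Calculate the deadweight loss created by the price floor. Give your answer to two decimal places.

Free-market equilibrium: 135 - 1.5Q = 107 + 3Q gives Q* = 6.2222, P* = 125.6667.
At P = 126, buyers demand (135 - 126)/1.5 = 6 while sellers would supply more, so the quantity traded is 6 at price 126.
At Q = 6 the demand price is 126 and the supply price is 125. Deadweight loss is the triangle between the curves from 6 to 6.2222: (1/2)(126 - 125)(6.2222 - 6) = 0.1111.

0.11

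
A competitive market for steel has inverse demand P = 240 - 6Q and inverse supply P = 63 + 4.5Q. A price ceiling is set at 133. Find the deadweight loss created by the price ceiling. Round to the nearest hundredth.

8.89

Without the control, 240 - 6Q = 63 + 4.5Q so Q* = 16.8571 and P* = 138.8571.
At P = 133, sellers supply (133 - 63)/4.5 = 15.5556 while buyers want more, so the quantity traded is 15.5556 at price 133.
At Q = 15.5556 the demand price is 146.6667 and the supply price is 133. Deadweight loss is the triangle between the curves from 15.5556 to 16.8571: (1/2)(146.6667 - 133)(16.8571 - 15.5556) = 8.8942.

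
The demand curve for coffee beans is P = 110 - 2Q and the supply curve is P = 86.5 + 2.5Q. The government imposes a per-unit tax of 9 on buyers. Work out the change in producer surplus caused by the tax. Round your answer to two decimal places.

-21.11

Pre-tax equilibrium: 110 - 2Q = 86.5 + 2.5Q gives Q* = 5.2222, P* = 99.5556.
With the tax, buyers' net willingness to pay falls by 9: (110 - 9) - 2Q = 86.5 + 2.5Q, so Q_t = 3.2222. Buyers pay P_b = 103.5556; sellers receive P_s = P_b - 9 = 94.5556.
Producers lose the trapezoid between P_s and P* out to Q_t plus the triangle from Q_t to Q*: change in PS = 12.9784 - 34.0895 = -21.1111.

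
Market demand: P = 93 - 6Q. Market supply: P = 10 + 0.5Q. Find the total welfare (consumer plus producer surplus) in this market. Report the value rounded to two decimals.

Set 93 - 6Q = 10 + 0.5Q, which gives 83 = 6.5Q, so Q* = 12.7692 and P* = 93 - 6(12.7692) = 16.3846.
CS = (1/2)(12.7692)(76.6154) = 489.1598 and PS = (1/2)(12.7692)(6.3846) = 40.7633, so total surplus = 529.9231.

529.92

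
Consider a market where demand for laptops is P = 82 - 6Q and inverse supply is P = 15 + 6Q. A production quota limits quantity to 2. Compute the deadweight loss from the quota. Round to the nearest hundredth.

Without the quota, 82 - 6Q = 15 + 6Q gives Q* = 5.5833.
At Q = 2 the demand price is 82 - 6(2) = 70 and the supply price is 15 + 6(2) = 27.
Deadweight loss is the triangle between the curves from 2 to 5.5833: (1/2)(70 - 27)(5.5833 - 2) = 77.0417.

77.04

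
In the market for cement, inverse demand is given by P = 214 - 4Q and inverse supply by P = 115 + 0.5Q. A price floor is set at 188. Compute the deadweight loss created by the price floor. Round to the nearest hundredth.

Free-market equilibrium: 214 - 4Q = 115 + 0.5Q gives Q* = 22, P* = 126.
At the floor price 188, quantity demanded is (214 - 188)/4 = 6.5; demand is the short side, so Q = 6.5 trades at P = 188.
The lost-trades triangle has base Q* - 6.5 = 15.5 and height equal to the gap between the curves at Q = 6.5, which is 188 - 118.25 = 69.75. DWL = (1/2)(15.5)(69.75) = 540.5625.

540.56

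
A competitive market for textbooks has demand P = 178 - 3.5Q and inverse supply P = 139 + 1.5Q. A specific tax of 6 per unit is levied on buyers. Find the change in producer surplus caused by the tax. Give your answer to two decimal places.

-12.96

Without the tax, 178 - 3.5Q = 139 + 1.5Q so Q* = 7.8 and P* = 150.7.
With the tax, buyers' net willingness to pay falls by 6: (178 - 6) - 3.5Q = 139 + 1.5Q, so Q_t = 6.6. Buyers pay P_b = 154.9; sellers receive P_s = P_b - 6 = 148.9.
Producers lose the trapezoid between P_s and P* out to Q_t plus the triangle from Q_t to Q*: change in PS = 32.67 - 45.63 = -12.96.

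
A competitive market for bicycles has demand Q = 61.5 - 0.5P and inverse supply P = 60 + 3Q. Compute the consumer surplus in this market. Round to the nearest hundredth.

158.76

Rewriting demand in inverse form: P = 123 - 2Q.
Set 123 - 2Q = 60 + 3Q, which gives 63 = 5Q, so Q* = 12.6 and P* = 123 - 2(12.6) = 97.8.
CS is the area between the demand curve and P* from 0 to Q*: (1/2)(12.6)(25.2) = 158.76.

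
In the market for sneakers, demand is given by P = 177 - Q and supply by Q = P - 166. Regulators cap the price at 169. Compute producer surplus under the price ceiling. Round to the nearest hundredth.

4.50

Rewriting supply in inverse form: P = 166 + Q.
Without the control, 177 - Q = 166 + Q so Q* = 5.5 and P* = 171.5.
At the ceiling price 169, quantity supplied is (169 - 166)/1 = 3; supply is the short side, so Q = 3 trades at P = 169.
PS is the triangle above supply below 169: (1/2)(3)(169 - 166) = 4.5.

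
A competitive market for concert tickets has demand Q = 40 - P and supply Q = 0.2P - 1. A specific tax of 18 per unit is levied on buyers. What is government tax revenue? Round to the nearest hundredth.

Rewriting demand in inverse form: P = 40 - Q.
Rewriting supply in inverse form: P = 5 + 5Q.
Pre-tax equilibrium: 40 - Q = 5 + 5Q gives Q* = 5.8333, P* = 34.1667.
A tax on buyers shifts demand down by 18: (40 - 18) - Q = 5 + 5Q, so Q_t = 2.8333. Buyers pay P_b = 37.1667; sellers receive P_s = P_b - 18 = 19.1667.
Tax revenue = t x Q_t = 18 x 2.8333 = 51.

51.00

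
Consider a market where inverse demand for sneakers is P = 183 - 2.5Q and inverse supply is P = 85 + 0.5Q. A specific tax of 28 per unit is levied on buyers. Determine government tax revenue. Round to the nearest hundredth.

653.33

Without the tax, 183 - 2.5Q = 85 + 0.5Q so Q* = 32.6667 and P* = 101.3333.
With the tax, buyers' net willingness to pay falls by 28: (183 - 28) - 2.5Q = 85 + 0.5Q, so Q_t = 23.3333. Buyers pay P_b = 124.6667; sellers receive P_s = P_b - 28 = 96.6667.
Revenue is the tax times quantity traded: 28 x 23.3333 = 653.3333.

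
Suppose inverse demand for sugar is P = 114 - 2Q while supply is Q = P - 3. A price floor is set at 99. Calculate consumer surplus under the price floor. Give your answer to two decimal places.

56.25

Rewriting supply in inverse form: P = 3 + Q.
Free-market equilibrium: 114 - 2Q = 3 + Q gives Q* = 37, P* = 40.
At P = 99, buyers demand (114 - 99)/2 = 7.5 while sellers would supply more, so the quantity traded is 7.5 at price 99.
CS is the triangle under demand above 99: (1/2)(7.5)(114 - 99) = 56.25.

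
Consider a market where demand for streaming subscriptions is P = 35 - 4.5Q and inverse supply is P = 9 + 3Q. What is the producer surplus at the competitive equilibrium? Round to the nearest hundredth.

18.03

Set 35 - 4.5Q = 9 + 3Q, which gives 26 = 7.5Q, so Q* = 3.4667 and P* = 35 - 4.5(3.4667) = 19.4.
The supply curve's price intercept is 9, so PS = (1/2)(Q*)(P* - 9) = (1/2)(3.4667)(10.4) = 18.0267.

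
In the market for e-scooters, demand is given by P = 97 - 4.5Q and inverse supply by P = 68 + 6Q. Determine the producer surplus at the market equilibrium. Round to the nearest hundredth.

Setting demand equal to supply, 29 = 10.5Q, so Q* = 2.7619 and P* = 84.5714.
The supply curve's price intercept is 68, so PS = (1/2)(Q*)(P* - 68) = (1/2)(2.7619)(16.5714) = 22.8844.

22.88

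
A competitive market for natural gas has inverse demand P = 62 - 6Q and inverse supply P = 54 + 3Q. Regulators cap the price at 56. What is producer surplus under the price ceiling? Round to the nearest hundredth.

Free-market equilibrium: 62 - 6Q = 54 + 3Q gives Q* = 0.8889, P* = 56.6667.
At P = 56, sellers supply (56 - 54)/3 = 0.6667 while buyers want more, so the quantity traded is 0.6667 at price 56.
PS is the triangle above supply below 56: (1/2)(0.6667)(56 - 54) = 0.6667.

0.67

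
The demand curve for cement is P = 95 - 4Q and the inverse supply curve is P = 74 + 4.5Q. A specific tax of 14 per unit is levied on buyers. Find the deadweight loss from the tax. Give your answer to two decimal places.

11.53

Without the tax, 95 - 4Q = 74 + 4.5Q so Q* = 2.4706 and P* = 85.1176.
With the tax, buyers' net willingness to pay falls by 14: (95 - 14) - 4Q = 74 + 4.5Q, so Q_t = 0.8235. Buyers pay P_b = 91.7059; sellers receive P_s = P_b - 14 = 77.7059.
Deadweight loss is the triangle between the curves from Q_t to Q*: (1/2)(2.4706 - 0.8235)(14) = 11.5294.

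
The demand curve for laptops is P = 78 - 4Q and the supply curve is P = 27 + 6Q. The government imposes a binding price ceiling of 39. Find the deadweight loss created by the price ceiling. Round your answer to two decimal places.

48.05

Without the control, 78 - 4Q = 27 + 6Q so Q* = 5.1 and P* = 57.6.
At the ceiling price 39, quantity supplied is (39 - 27)/6 = 2; supply is the short side, so Q = 2 trades at P = 39.
At Q = 2 the demand price is 70 and the supply price is 39. Deadweight loss is the triangle between the curves from 2 to 5.1: (1/2)(70 - 39)(5.1 - 2) = 48.05.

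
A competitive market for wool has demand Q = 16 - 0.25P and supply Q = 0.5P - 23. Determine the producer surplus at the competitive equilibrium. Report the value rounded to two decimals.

Rewriting demand in inverse form: P = 64 - 4Q.
Rewriting supply in inverse form: P = 46 + 2Q.
Equilibrium: 64 - 4Q = 46 + 2Q, so Q* = 3 and P* = 52.
The supply curve's price intercept is 46, so PS = (1/2)(Q*)(P* - 46) = (1/2)(3)(6) = 9.

9.00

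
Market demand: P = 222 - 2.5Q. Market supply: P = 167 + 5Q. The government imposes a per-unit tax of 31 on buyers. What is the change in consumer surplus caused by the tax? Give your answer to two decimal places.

-54.42

Pre-tax equilibrium: 222 - 2.5Q = 167 + 5Q gives Q* = 7.3333, P* = 203.6667.
With the tax, buyers' net willingness to pay falls by 31: (222 - 31) - 2.5Q = 167 + 5Q, so Q_t = 3.2. Buyers pay P_b = 214; sellers receive P_s = P_b - 31 = 183.
CS falls from (1/2)(7.3333)(18.3333) = 67.2222 to (1/2)(3.2)(8) = 12.8, a change of -54.4222.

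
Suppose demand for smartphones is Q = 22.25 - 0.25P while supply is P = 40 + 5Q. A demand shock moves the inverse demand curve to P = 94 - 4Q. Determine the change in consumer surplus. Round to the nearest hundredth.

Rewriting demand in inverse form: P = 89 - 4Q.
Initial equilibrium: Q_0 = 5.4444, P_0 = 67.2222; CS_0 = (1/2)(5.4444)(21.7778) = 59.284, PS_0 = (1/2)(5.4444)(27.2222) = 74.1049.
New equilibrium: 94 - 4Q = 40 + 5Q gives Q_1 = 6, P_1 = 70; CS_1 = 72, PS_1 = 90.
Change in consumer surplus = 72 - 59.284 = 12.716.

12.72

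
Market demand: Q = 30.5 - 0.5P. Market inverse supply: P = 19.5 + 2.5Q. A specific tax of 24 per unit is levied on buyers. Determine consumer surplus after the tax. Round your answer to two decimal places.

15.12

Rewriting demand in inverse form: P = 61 - 2Q.
Pre-tax equilibrium: 61 - 2Q = 19.5 + 2.5Q gives Q* = 9.2222, P* = 42.5556.
With the tax, buyers' net willingness to pay falls by 24: (61 - 24) - 2Q = 19.5 + 2.5Q, so Q_t = 3.8889. Buyers pay P_b = 53.2222; sellers receive P_s = P_b - 24 = 29.2222.
CS = (1/2)(Q_t)(61 - P_b) = (1/2)(3.8889)(7.7778) = 15.1235.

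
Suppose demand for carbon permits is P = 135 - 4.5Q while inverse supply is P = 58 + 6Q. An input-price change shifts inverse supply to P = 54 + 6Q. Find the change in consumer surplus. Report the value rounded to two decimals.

Initial equilibrium: Q_0 = 7.3333, P_0 = 102; CS_0 = (1/2)(7.3333)(33) = 121, PS_0 = (1/2)(7.3333)(44) = 161.3333.
New equilibrium: 135 - 4.5Q = 54 + 6Q gives Q_1 = 7.7143, P_1 = 100.2857; CS_1 = 133.898, PS_1 = 178.5306.
Change in consumer surplus = 133.898 - 121 = 12.898.

12.90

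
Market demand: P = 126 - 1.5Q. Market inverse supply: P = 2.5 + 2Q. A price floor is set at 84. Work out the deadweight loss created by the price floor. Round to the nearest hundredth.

92.89

Free-market equilibrium: 126 - 1.5Q = 2.5 + 2Q gives Q* = 35.2857, P* = 73.0714.
At the floor price 84, quantity demanded is (126 - 84)/1.5 = 28; demand is the short side, so Q = 28 trades at P = 84.
The lost-trades triangle has base Q* - 28 = 7.2857 and height equal to the gap between the curves at Q = 28, which is 84 - 58.5 = 25.5. DWL = (1/2)(7.2857)(25.5) = 92.8929.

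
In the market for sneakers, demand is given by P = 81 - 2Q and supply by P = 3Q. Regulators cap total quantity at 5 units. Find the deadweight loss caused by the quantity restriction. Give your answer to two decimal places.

313.60

Unrestricted equilibrium: Q* = (81 - 0)/(2 + 3) = 16.2.
At Q = 5 the demand price is 81 - 2(5) = 71 and the supply price is 0 + 3(5) = 15.
Deadweight loss is the triangle between the curves from 5 to 16.2: (1/2)(71 - 15)(16.2 - 5) = 313.6.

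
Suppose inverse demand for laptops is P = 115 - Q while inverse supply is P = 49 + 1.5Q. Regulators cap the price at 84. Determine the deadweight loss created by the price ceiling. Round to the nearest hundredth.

11.76

Free-market equilibrium: 115 - Q = 49 + 1.5Q gives Q* = 26.4, P* = 88.6.
At P = 84, sellers supply (84 - 49)/1.5 = 23.3333 while buyers want more, so the quantity traded is 23.3333 at price 84.
At Q = 23.3333 the demand price is 91.6667 and the supply price is 84. Deadweight loss is the triangle between the curves from 23.3333 to 26.4: (1/2)(91.6667 - 84)(26.4 - 23.3333) = 11.7556.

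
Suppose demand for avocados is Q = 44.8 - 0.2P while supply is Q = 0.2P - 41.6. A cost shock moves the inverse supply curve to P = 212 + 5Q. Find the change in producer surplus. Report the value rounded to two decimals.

-2.80

Rewriting demand in inverse form: P = 224 - 5Q.
Rewriting supply in inverse form: P = 208 + 5Q.
Initial equilibrium: Q_0 = 1.6, P_0 = 216; CS_0 = (1/2)(1.6)(8) = 6.4, PS_0 = (1/2)(1.6)(8) = 6.4.
New equilibrium: 224 - 5Q = 212 + 5Q gives Q_1 = 1.2, P_1 = 218; CS_1 = 3.6, PS_1 = 3.6.
Change in producer surplus = 3.6 - 6.4 = -2.8.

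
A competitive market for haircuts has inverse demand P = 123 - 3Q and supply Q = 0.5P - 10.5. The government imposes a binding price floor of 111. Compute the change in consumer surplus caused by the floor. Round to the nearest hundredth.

-600.24

Rewriting supply in inverse form: P = 21 + 2Q.
Without the control, 123 - 3Q = 21 + 2Q so Q* = 20.4 and P* = 61.8.
At the floor price 111, quantity demanded is (123 - 111)/3 = 4; demand is the short side, so Q = 4 trades at P = 111.
CS goes from (1/2)(20.4)(61.2) = 624.24 to 24 (computed as (123 - 111)(4) - (1/2)(3)(4)^2), a change of -600.24.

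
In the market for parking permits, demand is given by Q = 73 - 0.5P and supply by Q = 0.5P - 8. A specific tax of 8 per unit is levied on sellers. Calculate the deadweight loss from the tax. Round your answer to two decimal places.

Rewriting demand in inverse form: P = 146 - 2Q.
Rewriting supply in inverse form: P = 16 + 2Q.
Pre-tax equilibrium: 146 - 2Q = 16 + 2Q gives Q* = 32.5, P* = 81.
With the tax, sellers need 8 more per unit: 146 - 2Q = 16 + 2Q + 8, so Q_t = 30.5. Buyers pay P_b = 85; sellers receive P_s = P_b - 8 = 77.
Deadweight loss is the triangle between the curves from Q_t to Q*: (1/2)(32.5 - 30.5)(8) = 8.

8.00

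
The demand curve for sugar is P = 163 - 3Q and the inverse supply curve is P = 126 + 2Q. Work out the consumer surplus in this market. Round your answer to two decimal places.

Set 163 - 3Q = 126 + 2Q, which gives 37 = 5Q, so Q* = 7.4 and P* = 163 - 3(7.4) = 140.8.
The demand choke price is 163, so CS = (1/2)(Q*)(163 - P*) = (1/2)(7.4)(22.2) = 82.14.

82.14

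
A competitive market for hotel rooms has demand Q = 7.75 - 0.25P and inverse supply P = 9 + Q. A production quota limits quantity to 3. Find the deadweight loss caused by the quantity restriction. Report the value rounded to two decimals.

Rewriting demand in inverse form: P = 31 - 4Q.
Without the quota, 31 - 4Q = 9 + Q gives Q* = 4.4.
At Q = 3 the demand price is 31 - 4(3) = 19 and the supply price is 9 + (3) = 12.
DWL = (1/2)(gap between curves at 3) x (Q* - 3) = (1/2)(7)(1.4) = 4.9.

4.90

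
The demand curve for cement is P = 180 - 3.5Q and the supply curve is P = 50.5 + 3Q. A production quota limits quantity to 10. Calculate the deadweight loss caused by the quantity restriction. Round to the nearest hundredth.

Without the quota, 180 - 3.5Q = 50.5 + 3Q gives Q* = 19.9231.
At Q = 10 the demand price is 180 - 3.5(10) = 145 and the supply price is 50.5 + 3(10) = 80.5.
Deadweight loss is the triangle between the curves from 10 to 19.9231: (1/2)(145 - 80.5)(19.9231 - 10) = 320.0192.

320.02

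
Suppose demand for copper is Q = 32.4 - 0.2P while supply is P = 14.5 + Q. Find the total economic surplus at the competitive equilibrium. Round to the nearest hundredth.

1813.02

Rewriting demand in inverse form: P = 162 - 5Q.
Set 162 - 5Q = 14.5 + Q, which gives 147.5 = 6Q, so Q* = 24.5833 and P* = 162 - 5(24.5833) = 39.0833.
Total surplus is the full triangle between the curves from 0 to Q*: (1/2)(24.5833)(162 - 14.5) = 1813.0208.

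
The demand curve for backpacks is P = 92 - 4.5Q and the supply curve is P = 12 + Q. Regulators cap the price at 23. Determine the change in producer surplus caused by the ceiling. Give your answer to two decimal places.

-45.29

Without the control, 92 - 4.5Q = 12 + Q so Q* = 14.5455 and P* = 26.5455.
At P = 23, sellers supply (23 - 12)/1 = 11 while buyers want more, so the quantity traded is 11 at price 23.
PS goes from (1/2)(14.5455)(14.5455) = 105.7851 to 60.5 (computed as (23 - 12)(11) - (1/2)(1)(11)^2), a change of -45.2851.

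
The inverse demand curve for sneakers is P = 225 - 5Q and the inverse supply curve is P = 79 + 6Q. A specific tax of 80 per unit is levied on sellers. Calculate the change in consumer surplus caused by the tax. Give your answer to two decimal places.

-350.41

Pre-tax equilibrium: 225 - 5Q = 79 + 6Q gives Q* = 13.2727, P* = 158.6364.
A tax on sellers shifts supply up by 80: 225 - 5Q = 79 + 6Q + 80, so Q_t = 6. Buyers pay P_b = 195; sellers receive P_s = P_b - 80 = 115.
Consumers lose the trapezoid between P* and P_b out to Q_t plus the triangle from Q_t to Q*: change in CS = 90 - 440.4132 = -350.4132.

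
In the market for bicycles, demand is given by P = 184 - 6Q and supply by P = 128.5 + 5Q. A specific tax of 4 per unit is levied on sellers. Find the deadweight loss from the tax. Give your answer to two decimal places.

0.73

Without the tax, 184 - 6Q = 128.5 + 5Q so Q* = 5.0455 and P* = 153.7273.
With the tax, sellers need 4 more per unit: 184 - 6Q = 128.5 + 5Q + 4, so Q_t = 4.6818. Buyers pay P_b = 155.9091; sellers receive P_s = P_b - 4 = 151.9091.
The welfare triangle lost has base Q* - Q_t = 0.3636 and height t = 4, so DWL = (1/2)(0.3636)(4) = 0.7273.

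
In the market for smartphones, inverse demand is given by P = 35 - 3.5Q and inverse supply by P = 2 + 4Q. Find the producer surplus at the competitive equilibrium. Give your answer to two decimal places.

Setting demand equal to supply, 33 = 7.5Q, so Q* = 4.4 and P* = 19.6.
The supply curve's price intercept is 2, so PS = (1/2)(Q*)(P* - 2) = (1/2)(4.4)(17.6) = 38.72.

38.72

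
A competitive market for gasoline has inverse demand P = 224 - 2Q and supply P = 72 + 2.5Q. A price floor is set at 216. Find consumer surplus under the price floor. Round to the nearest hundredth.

Free-market equilibrium: 224 - 2Q = 72 + 2.5Q gives Q* = 33.7778, P* = 156.4444.
At P = 216, buyers demand (224 - 216)/2 = 4 while sellers would supply more, so the quantity traded is 4 at price 216.
CS is the triangle under demand above 216: (1/2)(4)(224 - 216) = 16.

16.00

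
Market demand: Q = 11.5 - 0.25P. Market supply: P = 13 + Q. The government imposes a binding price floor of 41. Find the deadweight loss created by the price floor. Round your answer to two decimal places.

71.56

Rewriting demand in inverse form: P = 46 - 4Q.
Free-market equilibrium: 46 - 4Q = 13 + Q gives Q* = 6.6, P* = 19.6.
At P = 41, buyers demand (46 - 41)/4 = 1.25 while sellers would supply more, so the quantity traded is 1.25 at price 41.
The lost-trades triangle has base Q* - 1.25 = 5.35 and height equal to the gap between the curves at Q = 1.25, which is 41 - 14.25 = 26.75. DWL = (1/2)(5.35)(26.75) = 71.5563.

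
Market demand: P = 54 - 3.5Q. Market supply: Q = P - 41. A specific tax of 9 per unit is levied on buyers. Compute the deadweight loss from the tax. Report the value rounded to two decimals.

9.00

Rewriting supply in inverse form: P = 41 + Q.
Without the tax, 54 - 3.5Q = 41 + Q so Q* = 2.8889 and P* = 43.8889.
A tax on buyers shifts demand down by 9: (54 - 9) - 3.5Q = 41 + Q, so Q_t = 0.8889. Buyers pay P_b = 50.8889; sellers receive P_s = P_b - 9 = 41.8889.
The welfare triangle lost has base Q* - Q_t = 2 and height t = 9, so DWL = (1/2)(2)(9) = 9.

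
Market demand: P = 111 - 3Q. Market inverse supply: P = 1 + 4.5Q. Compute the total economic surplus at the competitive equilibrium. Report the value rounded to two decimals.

806.67

Equilibrium: 111 - 3Q = 1 + 4.5Q, so Q* = 14.6667 and P* = 67.
CS = (1/2)(14.6667)(44) = 322.6667 and PS = (1/2)(14.6667)(66) = 484, so total surplus = 806.6667.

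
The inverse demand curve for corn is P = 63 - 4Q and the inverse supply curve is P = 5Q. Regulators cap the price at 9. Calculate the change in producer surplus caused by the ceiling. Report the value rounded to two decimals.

Without the control, 63 - 4Q = 5Q so Q* = 7 and P* = 35.
At the ceiling price 9, quantity supplied is (9 - 0)/5 = 1.8; supply is the short side, so Q = 1.8 trades at P = 9.
PS goes from (1/2)(7)(35) = 122.5 to 8.1 (computed as (9 - 0)(1.8) - (1/2)(5)(1.8)^2), a change of -114.4.

-114.40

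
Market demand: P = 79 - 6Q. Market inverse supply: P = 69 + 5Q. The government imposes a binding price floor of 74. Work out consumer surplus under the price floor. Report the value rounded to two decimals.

2.08

Without the control, 79 - 6Q = 69 + 5Q so Q* = 0.9091 and P* = 73.5455.
At P = 74, buyers demand (79 - 74)/6 = 0.8333 while sellers would supply more, so the quantity traded is 0.8333 at price 74.
CS is the triangle under demand above 74: (1/2)(0.8333)(79 - 74) = 2.0833.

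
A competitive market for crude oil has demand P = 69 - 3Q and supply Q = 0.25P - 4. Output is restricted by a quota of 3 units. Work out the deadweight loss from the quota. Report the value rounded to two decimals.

73.14

Rewriting supply in inverse form: P = 16 + 4Q.
Without the quota, 69 - 3Q = 16 + 4Q gives Q* = 7.5714.
At Q = 3 the demand price is 69 - 3(3) = 60 and the supply price is 16 + 4(3) = 28.
Deadweight loss is the triangle between the curves from 3 to 7.5714: (1/2)(60 - 28)(7.5714 - 3) = 73.1429.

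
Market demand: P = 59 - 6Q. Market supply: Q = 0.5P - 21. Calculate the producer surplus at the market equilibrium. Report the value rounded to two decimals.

4.52

Rewriting supply in inverse form: P = 42 + 2Q.
Equilibrium: 59 - 6Q = 42 + 2Q, so Q* = 2.125 and P* = 46.25.
Producer surplus is the triangle above supply below P*: (1/2)(2.125)(46.25 - 42) = (1/2)(2.125)(4.25) = 4.5156.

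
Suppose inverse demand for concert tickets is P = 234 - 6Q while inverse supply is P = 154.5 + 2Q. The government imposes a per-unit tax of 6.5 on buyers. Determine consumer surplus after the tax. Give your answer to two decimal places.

249.80

Pre-tax equilibrium: 234 - 6Q = 154.5 + 2Q gives Q* = 9.9375, P* = 174.375.
A tax on buyers shifts demand down by 6.5: (234 - 6.5) - 6Q = 154.5 + 2Q, so Q_t = 9.125. Buyers pay P_b = 179.25; sellers receive P_s = P_b - 6.5 = 172.75.
CS = (1/2)(Q_t)(234 - P_b) = (1/2)(9.125)(54.75) = 249.7969.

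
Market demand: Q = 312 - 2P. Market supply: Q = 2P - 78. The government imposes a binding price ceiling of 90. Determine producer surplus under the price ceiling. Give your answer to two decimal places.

Rewriting demand in inverse form: P = 156 - 0.5Q.
Rewriting supply in inverse form: P = 39 + 0.5Q.
Free-market equilibrium: 156 - 0.5Q = 39 + 0.5Q gives Q* = 117, P* = 97.5.
At P = 90, sellers supply (90 - 39)/0.5 = 102 while buyers want more, so the quantity traded is 102 at price 90.
PS is the triangle above supply below 90: (1/2)(102)(90 - 39) = 2601.

2601.00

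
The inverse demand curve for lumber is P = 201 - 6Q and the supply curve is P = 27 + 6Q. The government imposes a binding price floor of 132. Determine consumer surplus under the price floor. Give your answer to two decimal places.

396.75

Free-market equilibrium: 201 - 6Q = 27 + 6Q gives Q* = 14.5, P* = 114.
At the floor price 132, quantity demanded is (201 - 132)/6 = 11.5; demand is the short side, so Q = 11.5 trades at P = 132.
CS is the triangle under demand above 132: (1/2)(11.5)(201 - 132) = 396.75.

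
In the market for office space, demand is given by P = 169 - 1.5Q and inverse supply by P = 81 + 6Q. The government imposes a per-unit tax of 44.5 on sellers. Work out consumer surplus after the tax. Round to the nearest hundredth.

25.23

Without the tax, 169 - 1.5Q = 81 + 6Q so Q* = 11.7333 and P* = 151.4.
A tax on sellers shifts supply up by 44.5: 169 - 1.5Q = 81 + 6Q + 44.5, so Q_t = 5.8. Buyers pay P_b = 160.3; sellers receive P_s = P_b - 44.5 = 115.8.
CS = (1/2)(Q_t)(169 - P_b) = (1/2)(5.8)(8.7) = 25.23.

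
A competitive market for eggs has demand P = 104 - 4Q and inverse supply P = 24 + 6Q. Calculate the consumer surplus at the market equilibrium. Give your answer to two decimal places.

128.00

Setting demand equal to supply, 80 = 10Q, so Q* = 8 and P* = 72.
The demand choke price is 104, so CS = (1/2)(Q*)(104 - P*) = (1/2)(8)(32) = 128.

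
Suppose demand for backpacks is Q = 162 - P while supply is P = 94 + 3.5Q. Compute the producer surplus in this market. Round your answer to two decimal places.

399.60

Rewriting demand in inverse form: P = 162 - Q.
Set 162 - Q = 94 + 3.5Q, which gives 68 = 4.5Q, so Q* = 15.1111 and P* = 162 - (15.1111) = 146.8889.
PS is the area between P* and the supply curve from 0 to Q*: (1/2)(15.1111)(52.8889) = 399.6049.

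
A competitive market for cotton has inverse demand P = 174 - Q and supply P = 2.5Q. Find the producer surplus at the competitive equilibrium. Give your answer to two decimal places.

Equilibrium: 174 - Q = 2.5Q, so Q* = 49.7143 and P* = 124.2857.
PS is the area between P* and the supply curve from 0 to Q*: (1/2)(49.7143)(124.2857) = 3089.3878.

3089.39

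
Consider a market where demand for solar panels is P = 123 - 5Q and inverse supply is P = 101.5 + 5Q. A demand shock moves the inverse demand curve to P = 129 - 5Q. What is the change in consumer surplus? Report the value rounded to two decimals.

7.35

Initial equilibrium: Q_0 = 2.15, P_0 = 112.25; CS_0 = (1/2)(2.15)(10.75) = 11.5563, PS_0 = (1/2)(2.15)(10.75) = 11.5563.
New equilibrium: 129 - 5Q = 101.5 + 5Q gives Q_1 = 2.75, P_1 = 115.25; CS_1 = 18.9062, PS_1 = 18.9062.
Change in consumer surplus = 18.9062 - 11.5563 = 7.35.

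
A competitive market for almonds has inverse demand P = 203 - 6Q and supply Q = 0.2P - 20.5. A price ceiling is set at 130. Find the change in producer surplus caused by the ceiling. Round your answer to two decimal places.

Rewriting supply in inverse form: P = 102.5 + 5Q.
Free-market equilibrium: 203 - 6Q = 102.5 + 5Q gives Q* = 9.1364, P* = 148.1818.
At P = 130, sellers supply (130 - 102.5)/5 = 5.5 while buyers want more, so the quantity traded is 5.5 at price 130.
PS goes from (1/2)(9.1364)(45.6818) = 208.6829 to 75.625 (computed as (130 - 102.5)(5.5) - (1/2)(5)(5.5)^2), a change of -133.0579.

-133.06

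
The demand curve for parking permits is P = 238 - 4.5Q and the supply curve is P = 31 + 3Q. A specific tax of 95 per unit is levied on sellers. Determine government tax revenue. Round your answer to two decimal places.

Pre-tax equilibrium: 238 - 4.5Q = 31 + 3Q gives Q* = 27.6, P* = 113.8.
A tax on sellers shifts supply up by 95: 238 - 4.5Q = 31 + 3Q + 95, so Q_t = 14.9333. Buyers pay P_b = 170.8; sellers receive P_s = P_b - 95 = 75.8.
Revenue is the tax times quantity traded: 95 x 14.9333 = 1418.6667.

1418.67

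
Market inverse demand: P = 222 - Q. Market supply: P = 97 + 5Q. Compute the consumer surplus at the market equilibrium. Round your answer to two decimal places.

217.01

Setting demand equal to supply, 125 = 6Q, so Q* = 20.8333 and P* = 201.1667.
The demand choke price is 222, so CS = (1/2)(Q*)(222 - P*) = (1/2)(20.8333)(20.8333) = 217.0139.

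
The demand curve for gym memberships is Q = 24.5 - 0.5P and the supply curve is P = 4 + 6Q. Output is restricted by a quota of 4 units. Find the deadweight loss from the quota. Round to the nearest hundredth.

10.56

Rewriting demand in inverse form: P = 49 - 2Q.
Without the quota, 49 - 2Q = 4 + 6Q gives Q* = 5.625.
At Q = 4 the demand price is 49 - 2(4) = 41 and the supply price is 4 + 6(4) = 28.
DWL = (1/2)(gap between curves at 4) x (Q* - 4) = (1/2)(13)(1.625) = 10.5625.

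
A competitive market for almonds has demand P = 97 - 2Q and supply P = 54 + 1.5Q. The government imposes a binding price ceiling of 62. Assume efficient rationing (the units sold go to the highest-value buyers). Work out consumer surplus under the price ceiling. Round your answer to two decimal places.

158.22

Without the control, 97 - 2Q = 54 + 1.5Q so Q* = 12.2857 and P* = 72.4286.
At the ceiling price 62, quantity supplied is (62 - 54)/1.5 = 5.3333; supply is the short side, so Q = 5.3333 trades at P = 62.
The demand price at Q = 5.3333 is 86.3333. CS is the trapezoid between demand and 62 over [0, 5.3333]: (1/2)[(97 - 62) + (86.3333 - 62)](5.3333) = 158.2222.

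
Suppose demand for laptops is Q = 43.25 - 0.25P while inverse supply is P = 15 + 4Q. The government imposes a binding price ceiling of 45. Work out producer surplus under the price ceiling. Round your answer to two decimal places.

112.50

Rewriting demand in inverse form: P = 173 - 4Q.
Without the control, 173 - 4Q = 15 + 4Q so Q* = 19.75 and P* = 94.
At P = 45, sellers supply (45 - 15)/4 = 7.5 while buyers want more, so the quantity traded is 7.5 at price 45.
PS is the triangle above supply below 45: (1/2)(7.5)(45 - 15) = 112.5.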